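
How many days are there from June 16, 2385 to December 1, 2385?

168

June 2385: 30 − 16 = 14 days remain.
Then July (31), August (31), September (30), October (31), November (30): 31 + 31 + 30 + 31 + 30 = 153 days.
December 1, 2385: 1 day.
Total: 14 + 153 + 1 = 168 days.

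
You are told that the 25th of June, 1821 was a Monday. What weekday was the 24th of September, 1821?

Monday

June 1821: 30 − 25 = 5 days remain.
Then July (31), August (31): 31 + 31 = 62 days.
September 1–24, 1821: 24 days.
Total: 5 + 62 + 24 = 91 days.
91 is a multiple of 7, so the 24th of September, 1821 falls on the same weekday: Monday.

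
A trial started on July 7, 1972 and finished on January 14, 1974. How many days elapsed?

556

July 1972: 31 − 7 = 24 days remain.
Then 17 full months totalling 518 days.
January 1–14, 1974: 14 days.
Total: 24 + 518 + 14 = 556 days.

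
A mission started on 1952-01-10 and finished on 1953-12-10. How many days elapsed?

January 1952: 31 − 10 = 21 days remain.
Then 22 full months totalling 669 days.
December 1–10, 1953: 10 days.
Total: 21 + 669 + 10 = 700 days.

700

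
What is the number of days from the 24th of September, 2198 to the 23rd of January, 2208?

3407

Day-of-year of September 24, 2198: 267.
Day-of-year of January 23, 2208: 23.
2198 has 365 days, so 365 − 267 = 98 days remain in 2198.
Full years 2199–2207: 8 common + 1 leap = 8×365 + 1×366 = 3286 days.
Total: 98 + 3286 + 23 = 3407 days.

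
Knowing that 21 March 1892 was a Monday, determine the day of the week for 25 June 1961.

Day-of-year of March 21, 1892: 81.
Day-of-year of June 25, 1961: 176.
1892 has 366 days, so 366 − 81 = 285 days remain in 1892.
Full years 1893–1960: 52 common + 16 leap = 52×365 + 16×366 = 24836 days.
Total: 285 + 24836 + 176 = 25297 days.
25297 mod 7 = 6, so 6 days after Monday is Sunday.

Sunday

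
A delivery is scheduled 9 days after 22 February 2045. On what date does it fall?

3 March 2045

Count 9 days after February 22, 2045:
February 2045: 28 − 22 = 6 days remain (2045 is not a leap year, so February has 28 days).
March 1–3, 2045: 3 days.
Total: 6 + 3 = 9 days.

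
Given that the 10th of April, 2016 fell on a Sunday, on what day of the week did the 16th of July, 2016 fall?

April 2016: 30 − 10 = 20 days remain.
Then May (31), June (30): 31 + 30 = 61 days.
July 1–16, 2016: 16 days.
Total: 20 + 61 + 16 = 97 days.
97 mod 7 = 6, so 6 days after Sunday is Saturday.

Saturday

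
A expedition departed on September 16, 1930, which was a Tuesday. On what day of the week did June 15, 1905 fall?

Thursday

Count forward from the earlier date (June 15, 1905) to the later (September 16, 1930):
From June 15, 1905 to June 15, 1930: 25 years, of which 6 contain a Feb 29 — 19×365 + 6×366 = 9131 days.
June 1930: 30 − 15 = 15 days remain.
Then July (31), August (31): 31 + 31 = 62 days.
September 1–16, 1930: 16 days.
Residual: 93 days.
Total: 9224 days.
9224 mod 7 = 5, so 5 days before Tuesday is Thursday.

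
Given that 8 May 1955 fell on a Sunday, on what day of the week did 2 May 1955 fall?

Count forward from the earlier date (May 2, 1955) to the later (May 8, 1955):
Within May 1955: 8 − 2 = 6 days.
6 mod 7 = 6, so 6 days before Sunday is Monday.

Monday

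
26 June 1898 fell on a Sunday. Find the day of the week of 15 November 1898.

June 1898: 30 − 26 = 4 days remain.
Then July (31), August (31), September (30), October (31): 31 + 31 + 30 + 31 = 123 days.
November 1–15, 1898: 15 days.
Total: 4 + 123 + 15 = 142 days.
142 mod 7 = 2, so 2 days after Sunday is Tuesday.

Tuesday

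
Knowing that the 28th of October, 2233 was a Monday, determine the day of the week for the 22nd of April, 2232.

Count forward from the earlier date (April 22, 2232) to the later (October 28, 2233):
April 2232: 30 − 22 = 8 days remain.
Then 17 full months totalling 518 days.
October 1–28, 2233: 28 days.
Total: 8 + 518 + 28 = 554 days.
554 mod 7 = 1, so 1 day before Monday is Sunday.

Sunday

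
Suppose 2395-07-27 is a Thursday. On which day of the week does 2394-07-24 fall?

Sunday

Count forward from the earlier date (July 24, 2394) to the later (July 27, 2395):
July 24, 2394 → July 24, 2395: 365 days.
Within July 2395: 27 − 24 = 3 days.
Total: 368 days.
368 mod 7 = 4, so 4 days before Thursday is Sunday.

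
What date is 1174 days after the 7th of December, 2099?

the 24th of February, 2103

Count 1174 days after December 7, 2099:
Day-of-year of December 7, 2099: 341.
Day-of-year of February 24, 2103: 55.
2099 has 365 days, so 365 − 341 = 24 days remain in 2099.
Full years: 2100: 365; 2101: 365; 2102: 365. Sum = 1095.
Total: 24 + 1095 + 55 = 1174 days.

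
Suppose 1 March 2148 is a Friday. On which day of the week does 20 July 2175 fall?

Thursday

From March 1, 2148 to March 1, 2175: 27 years, of which 6 contain a Feb 29 — 21×365 + 6×366 = 9861 days.
March 2175: 31 − 1 = 30 days remain.
Then April (30), May (31), June (30): 30 + 31 + 30 = 91 days.
July 1–20, 2175: 20 days.
Residual: 141 days.
Total: 10002 days.
10002 mod 7 = 6, so 6 days after Friday is Thursday.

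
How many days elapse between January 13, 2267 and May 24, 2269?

862

Day-of-year of January 13, 2267: 13.
Day-of-year of May 24, 2269: 144.
2267 has 365 days, so 365 − 13 = 352 days remain in 2267.
Full years: 2268: 366. Sum = 366.
Total: 352 + 366 + 144 = 862 days.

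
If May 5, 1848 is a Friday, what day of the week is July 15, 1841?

Count forward from the earlier date (July 15, 1841) to the later (May 5, 1848):
Day-of-year of July 15, 1841: 196.
Day-of-year of May 5, 1848: 126.
1841 has 365 days, so 365 − 196 = 169 days remain in 1841.
Full years: 1842: 365; 1843: 365; 1844: 366; 1845: 365; 1846: 365; 1847: 365. Sum = 2191.
Total: 169 + 2191 + 126 = 2486 days.
2486 mod 7 = 1, so 1 day before Friday is Thursday.

Thursday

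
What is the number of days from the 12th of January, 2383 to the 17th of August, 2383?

217

January 2383: 31 − 12 = 19 days remain.
Then February 2383 (28), March (31), April (30), May (31), June (30), July (31): 28 + 31 + 30 + 31 + 30 + 31 = 181 days.
August 1–17, 2383: 17 days.
Total: 19 + 181 + 17 = 217 days.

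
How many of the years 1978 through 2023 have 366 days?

Years divisible by 4 in [1978, 2023]: 1980, 1984, 1988, 1992, 1996, 2000, 2004, 2008, 2012, 2016, 2020.
2000 is divisible by 400, so still leap.
No century exceptions apply. Count: 11.

11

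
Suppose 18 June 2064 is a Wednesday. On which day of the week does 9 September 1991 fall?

Monday

Count forward from the earlier date (September 9, 1991) to the later (June 18, 2064):
From September 9, 1991 to September 9, 2063: 72 years, of which 18 contain a Feb 29 — 54×365 + 18×366 = 26298 days.
(2000 is a leap year (divisible by 400).)
September 2063: 30 − 9 = 21 days remain.
Then October (31), November (30), December (31), January (31), February 2064 (29), March (31), April (30), May (31): 31 + 30 + 31 + 31 + 29 + 31 + 30 + 31 = 244 days.
June 1–18, 2064: 18 days.
Residual: 283 days.
Total: 26581 days.
26581 mod 7 = 2, so 2 days before Wednesday is Monday.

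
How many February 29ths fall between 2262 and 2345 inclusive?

20

Years divisible by 4: 2264, 2268, …, 2344 — 21 in all.
Of these, 2300 is divisible by 100 but not 400, so not leap.
Leap years: 21 − 1 = 20.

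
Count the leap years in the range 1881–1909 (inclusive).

Years divisible by 4 in [1881, 1909]: 1884, 1888, 1892, 1896, 1900, 1904, 1908.
Of these, 1900 is divisible by 100 but not 400, so not leap.
Leap years: 7 − 1 = 6.

6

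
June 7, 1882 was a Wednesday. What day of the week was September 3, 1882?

June 1882: 30 − 7 = 23 days remain.
Then July (31), August (31): 31 + 31 = 62 days.
September 1–3, 1882: 3 days.
Total: 23 + 62 + 3 = 88 days.
88 mod 7 = 4, so 4 days after Wednesday is Sunday.

Sunday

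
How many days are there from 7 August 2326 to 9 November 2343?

6303

Day-of-year of August 7, 2326: 219.
Day-of-year of November 9, 2343: 313.
2326 has 365 days, so 365 − 219 = 146 days remain in 2326.
Full years 2327–2342: 12 common + 4 leap = 12×365 + 4×366 = 5844 days.
Total: 146 + 5844 + 313 = 6303 days.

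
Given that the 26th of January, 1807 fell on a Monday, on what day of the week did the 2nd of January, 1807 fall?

Friday

Count forward from the earlier date (January 2, 1807) to the later (January 26, 1807):
Within January 1807: 26 − 2 = 24 days.
24 mod 7 = 3, so 3 days before Monday is Friday.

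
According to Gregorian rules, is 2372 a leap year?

Yes

2372 is a leap year.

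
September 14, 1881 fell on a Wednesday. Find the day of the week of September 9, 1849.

Count forward from the earlier date (September 9, 1849) to the later (September 14, 1881):
From September 9, 1849 to September 9, 1881: 32 years, of which 8 contain a Feb 29 — 24×365 + 8×366 = 11688 days.
Within September 1881: 14 − 9 = 5 days.
Total: 11693 days.
11693 mod 7 = 3, so 3 days before Wednesday is Sunday.

Sunday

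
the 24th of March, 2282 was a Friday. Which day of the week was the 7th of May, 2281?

Count forward from the earlier date (May 7, 2281) to the later (March 24, 2282):
Day-of-year of May 7, 2281: 127.
Day-of-year of March 24, 2282: 83.
2281 has 365 days, so 365 − 127 = 238 days remain in 2281.
Total: 238 + 83 = 321 days.
321 mod 7 = 6, so 6 days before Friday is Saturday.

Saturday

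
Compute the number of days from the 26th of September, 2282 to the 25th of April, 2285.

Day-of-year of September 26, 2282: 269.
Day-of-year of April 25, 2285: 115.
2282 has 365 days, so 365 − 269 = 96 days remain in 2282.
Full years: 2283: 365; 2284: 366. Sum = 731.
Total: 96 + 731 + 115 = 942 days.

942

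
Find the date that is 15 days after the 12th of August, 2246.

the 27th of August, 2246

Count 15 days after August 12, 2246:
Within August 2246: 27 − 12 = 15 days.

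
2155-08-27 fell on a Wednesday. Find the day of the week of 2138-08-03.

Count forward from the earlier date (August 3, 2138) to the later (August 27, 2155):
Day-of-year of August 3, 2138: 215.
Day-of-year of August 27, 2155: 239.
2138 has 365 days, so 365 − 215 = 150 days remain in 2138.
Full years 2139–2154: 12 common + 4 leap = 12×365 + 4×366 = 5844 days.
Total: 150 + 5844 + 239 = 6233 days.
6233 mod 7 = 3, so 3 days before Wednesday is Sunday.

Sunday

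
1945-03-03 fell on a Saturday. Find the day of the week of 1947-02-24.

Monday

March 3, 1945 → March 3, 1946: 365 days.
March 1946: 31 − 3 = 28 days remain.
Then 10 full months totalling 306 days.
February 1–24, 1947: 24 days (1947 is not a leap year).
Residual: 358 days.
Total: 723 days.
723 mod 7 = 2, so 2 days after Saturday is Monday.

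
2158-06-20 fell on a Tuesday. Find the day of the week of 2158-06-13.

Count forward from the earlier date (June 13, 2158) to the later (June 20, 2158):
Within June 2158: 20 − 13 = 7 days.
7 is a multiple of 7, so 2158-06-13 falls on the same weekday: Tuesday.

Tuesday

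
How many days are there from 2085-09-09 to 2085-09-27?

Within September 2085: 27 − 9 = 18 days.

18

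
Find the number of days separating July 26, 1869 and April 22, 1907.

13783

Day-of-year of July 26, 1869: 207.
Day-of-year of April 22, 1907: 112.
1869 has 365 days, so 365 − 207 = 158 days remain in 1869.
Full years 1870–1906: 29 common + 8 leap = 29×365 + 8×366 = 13513 days.
Total: 158 + 13513 + 112 = 13783 days.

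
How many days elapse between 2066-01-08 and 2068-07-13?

917

January 8, 2066 → January 8, 2067: 365 days.
January 8, 2067 → January 8, 2068: 365 days.
January 2068: 31 − 8 = 23 days remain.
Then February 2068 (29), March (31), April (30), May (31), June (30): 29 + 31 + 30 + 31 + 30 = 151 days.
July 1–13, 2068: 13 days.
Residual: 187 days.
Total: 917 days.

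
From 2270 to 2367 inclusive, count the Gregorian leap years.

23

Years divisible by 4: 2272, 2276, …, 2364 — 24 in all.
Of these, 2300 is divisible by 100 but not 400, so not leap.
Leap years: 24 − 1 = 23.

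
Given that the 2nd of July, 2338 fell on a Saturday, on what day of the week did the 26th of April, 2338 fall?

Tuesday

Count forward from the earlier date (April 26, 2338) to the later (July 2, 2338):
April 2338: 30 − 26 = 4 days remain.
Then May (31), June (30): 31 + 30 = 61 days.
July 1–2, 2338: 2 days.
Total: 4 + 61 + 2 = 67 days.
67 mod 7 = 4, so 4 days before Saturday is Tuesday.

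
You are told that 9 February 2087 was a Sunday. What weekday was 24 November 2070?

Monday

Count forward from the earlier date (November 24, 2070) to the later (February 9, 2087):
From November 24, 2070 to November 24, 2086: 16 years, of which 4 contain a Feb 29 — 12×365 + 4×366 = 5844 days.
November 2086: 30 − 24 = 6 days remain.
Then December (31), January (31): 31 + 31 = 62 days.
February 1–9, 2087: 9 days (2087 is not a leap year).
Residual: 77 days.
Total: 5921 days.
5921 mod 7 = 6, so 6 days before Sunday is Monday.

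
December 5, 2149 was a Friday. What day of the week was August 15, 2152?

Tuesday

Day-of-year of December 5, 2149: 339.
Day-of-year of August 15, 2152: 228.
2149 has 365 days, so 365 − 339 = 26 days remain in 2149.
Full years: 2150: 365; 2151: 365. Sum = 730.
Total: 26 + 730 + 228 = 984 days.
984 mod 7 = 4, so 4 days after Friday is Tuesday.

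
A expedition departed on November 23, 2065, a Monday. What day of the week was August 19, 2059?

Tuesday

Count forward from the earlier date (August 19, 2059) to the later (November 23, 2065):
August 19, 2059 → August 19, 2060: 366 days (2060 is a leap year).
August 19, 2060 → August 19, 2061: 365 days.
August 19, 2061 → August 19, 2062: 365 days.
August 19, 2062 → August 19, 2063: 365 days.
August 19, 2063 → August 19, 2064: 366 days (2064 is a leap year).
August 19, 2064 → August 19, 2065: 365 days.
August 2065: 31 − 19 = 12 days remain.
Then September (30), October (31): 30 + 31 = 61 days.
November 1–23, 2065: 23 days.
Residual: 96 days.
Total: 2288 days.
2288 mod 7 = 6, so 6 days before Monday is Tuesday.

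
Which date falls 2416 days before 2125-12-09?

2119-04-29

Count 2416 days before December 9, 2125:
Day-of-year of April 29, 2119: 119.
Day-of-year of December 9, 2125: 343.
2119 has 365 days, so 365 − 119 = 246 days remain in 2119.
Full years: 2120: 366; 2121: 365; 2122: 365; 2123: 365; 2124: 366. Sum = 1827.
Total: 246 + 1827 + 343 = 2416 days.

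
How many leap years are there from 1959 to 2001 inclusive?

11

Years divisible by 4 in [1959, 2001]: 1960, 1964, 1968, 1972, 1976, 1980, 1984, 1988, 1992, 1996, 2000.
2000 is divisible by 400, so still leap.
No century exceptions apply. Count: 11.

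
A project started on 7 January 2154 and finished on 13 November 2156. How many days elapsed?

1041

January 7, 2154 → January 7, 2155: 365 days.
January 7, 2155 → January 7, 2156: 365 days.
January 2156: 31 − 7 = 24 days remain.
Then 9 full months totalling 274 days.
November 1–13, 2156: 13 days.
Residual: 311 days.
Total: 1041 days.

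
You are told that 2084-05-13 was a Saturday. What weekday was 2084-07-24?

May 2084: 31 − 13 = 18 days remain.
Then June (30): 30 days.
July 1–24, 2084: 24 days.
Total: 18 + 30 + 24 = 72 days.
72 mod 7 = 2, so 2 days after Saturday is Monday.

Monday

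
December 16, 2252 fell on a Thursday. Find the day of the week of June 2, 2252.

Count forward from the earlier date (June 2, 2252) to the later (December 16, 2252):
June 2252: 30 − 2 = 28 days remain.
Then July (31), August (31), September (30), October (31), November (30): 31 + 31 + 30 + 31 + 30 = 153 days.
December 1–16, 2252: 16 days.
Total: 28 + 153 + 16 = 197 days.
197 mod 7 = 1, so 1 day before Thursday is Wednesday.

Wednesday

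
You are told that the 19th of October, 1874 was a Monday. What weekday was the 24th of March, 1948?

Wednesday

Day-of-year of October 19, 1874: 292.
Day-of-year of March 24, 1948: 84.
1874 has 365 days, so 365 − 292 = 73 days remain in 1874.
Full years 1875–1947: 56 common + 17 leap = 56×365 + 17×366 = 26662 days.
Total: 73 + 26662 + 84 = 26819 days.
26819 mod 7 = 2, so 2 days after Monday is Wednesday.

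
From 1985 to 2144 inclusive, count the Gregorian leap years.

39

Years divisible by 4: 1988, 1992, …, 2144 — 40 in all.
Of these, 2100 is divisible by 100 but not 400, so not leap.
2000 is divisible by 400, so still leap.
Leap years: 40 − 1 = 39.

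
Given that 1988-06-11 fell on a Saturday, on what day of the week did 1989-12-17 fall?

Day-of-year of June 11, 1988: 163.
Day-of-year of December 17, 1989: 351.
1988 has 366 days, so 366 − 163 = 203 days remain in 1988.
Total: 203 + 351 = 554 days.
554 mod 7 = 1, so 1 day after Saturday is Sunday.

Sunday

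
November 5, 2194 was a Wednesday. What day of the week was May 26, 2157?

Thursday

Count forward from the earlier date (May 26, 2157) to the later (November 5, 2194):
From May 26, 2157 to May 26, 2194: 37 years, of which 9 contain a Feb 29 — 28×365 + 9×366 = 13514 days.
May 2194: 31 − 26 = 5 days remain.
Then June (30), July (31), August (31), September (30), October (31): 30 + 31 + 31 + 30 + 31 = 153 days.
November 1–5, 2194: 5 days.
Residual: 163 days.
Total: 13677 days.
13677 mod 7 = 6, so 6 days before Wednesday is Thursday.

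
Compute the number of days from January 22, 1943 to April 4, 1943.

January 1943: 31 − 22 = 9 days remain.
Then February 1943 (28), March (31): 28 + 31 = 59 days.
April 1–4, 1943: 4 days.
Total: 9 + 59 + 4 = 72 days.

72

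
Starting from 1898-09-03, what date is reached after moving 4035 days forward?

1909-09-21

Count 4035 days after September 3, 1898:
From September 3, 1898 to September 3, 1909: 11 years, of which 2 contain a Feb 29 — 9×365 + 2×366 = 4017 days.
(1900 is not a leap year (divisible by 100 but not 400).)
Within September 1909: 21 − 3 = 18 days.
Total: 4035 days.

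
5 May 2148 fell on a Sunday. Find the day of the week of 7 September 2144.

Count forward from the earlier date (September 7, 2144) to the later (May 5, 2148):
September 7, 2144 → September 7, 2145: 365 days.
September 7, 2145 → September 7, 2146: 365 days.
September 7, 2146 → September 7, 2147: 365 days.
September 2147: 30 − 7 = 23 days remain.
Then October (31), November (30), December (31), January (31), February 2148 (29), March (31), April (30): 31 + 30 + 31 + 31 + 29 + 31 + 30 = 213 days.
May 1–5, 2148: 5 days.
Residual: 241 days.
Total: 1336 days.
1336 mod 7 = 6, so 6 days before Sunday is Monday.

Monday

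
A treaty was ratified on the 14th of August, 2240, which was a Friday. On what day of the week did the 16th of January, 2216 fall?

Tuesday

Count forward from the earlier date (January 16, 2216) to the later (August 14, 2240):
Day-of-year of January 16, 2216: 16.
Day-of-year of August 14, 2240: 227.
2216 has 366 days, so 366 − 16 = 350 days remain in 2216.
Full years 2217–2239: 18 common + 5 leap = 18×365 + 5×366 = 8400 days.
Total: 350 + 8400 + 227 = 8977 days.
8977 mod 7 = 3, so 3 days before Friday is Tuesday.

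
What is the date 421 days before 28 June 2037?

3 May 2036

Count 421 days before June 28, 2037:
Day-of-year of May 3, 2036: 124.
Day-of-year of June 28, 2037: 179.
2036 has 366 days, so 366 − 124 = 242 days remain in 2036.
Total: 242 + 179 = 421 days.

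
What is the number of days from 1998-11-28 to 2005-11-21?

2550

Day-of-year of November 28, 1998: 332.
Day-of-year of November 21, 2005: 325.
1998 has 365 days, so 365 − 332 = 33 days remain in 1998.
Full years: 1999: 365; 2000: 366; 2001: 365; 2002: 365; 2003: 365; 2004: 366. Sum = 2192.
Total: 33 + 2192 + 325 = 2550 days.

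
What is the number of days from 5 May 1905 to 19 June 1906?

May 5, 1905 → May 5, 1906: 365 days.
May 1906: 31 − 5 = 26 days remain.
June 1–19, 1906: 19 days.
Residual: 45 days.
Total: 410 days.

410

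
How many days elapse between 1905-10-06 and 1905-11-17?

October 1905: 31 − 6 = 25 days remain.
November 1–17, 1905: 17 days.
Total: 25 + 17 = 42 days.

42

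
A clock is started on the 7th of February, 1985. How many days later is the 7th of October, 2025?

Day-of-year of February 7, 1985: 38.
Day-of-year of October 7, 2025: 280.
1985 has 365 days, so 365 − 38 = 327 days remain in 1985.
Full years 1986–2024: 29 common + 10 leap = 29×365 + 10×366 = 14245 days.
Total: 327 + 14245 + 280 = 14852 days.

14852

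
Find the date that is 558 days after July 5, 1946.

January 14, 1948

Count 558 days after July 5, 1946:
Day-of-year of July 5, 1946: 186.
Day-of-year of January 14, 1948: 14.
1946 has 365 days, so 365 − 186 = 179 days remain in 1946.
Full years: 1947: 365. Sum = 365.
Total: 179 + 365 + 14 = 558 days.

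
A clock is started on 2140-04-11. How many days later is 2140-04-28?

Within April 2140: 28 − 11 = 17 days.

17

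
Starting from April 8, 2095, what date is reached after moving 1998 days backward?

October 18, 2089

Count 1998 days before April 8, 2095:
Day-of-year of October 18, 2089: 291.
Day-of-year of April 8, 2095: 98.
2089 has 365 days, so 365 − 291 = 74 days remain in 2089.
Full years: 2090: 365; 2091: 365; 2092: 366; 2093: 365; 2094: 365. Sum = 1826.
Total: 74 + 1826 + 98 = 1998 days.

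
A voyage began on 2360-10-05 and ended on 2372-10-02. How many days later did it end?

From October 5, 2360 to October 5, 2371: 11 years, of which 2 contain a Feb 29 — 9×365 + 2×366 = 4017 days.
October 2371: 31 − 5 = 26 days remain.
Then 11 full months totalling 335 days.
October 1–2, 2372: 2 days.
Residual: 363 days.
Total: 4380 days.

4380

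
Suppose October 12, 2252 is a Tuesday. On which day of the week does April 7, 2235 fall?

Count forward from the earlier date (April 7, 2235) to the later (October 12, 2252):
From April 7, 2235 to April 7, 2252: 17 years, of which 5 contain a Feb 29 — 12×365 + 5×366 = 6210 days.
April 2252: 30 − 7 = 23 days remain.
Then May (31), June (30), July (31), August (31), September (30): 31 + 30 + 31 + 31 + 30 = 153 days.
October 1–12, 2252: 12 days.
Residual: 188 days.
Total: 6398 days.
6398 is a multiple of 7, so April 7, 2235 falls on the same weekday: Tuesday.

Tuesday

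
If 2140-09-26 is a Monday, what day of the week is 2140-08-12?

Count forward from the earlier date (August 12, 2140) to the later (September 26, 2140):
August 2140: 31 − 12 = 19 days remain.
September 1–26, 2140: 26 days.
Total: 19 + 26 = 45 days.
45 mod 7 = 3, so 3 days before Monday is Friday.

Friday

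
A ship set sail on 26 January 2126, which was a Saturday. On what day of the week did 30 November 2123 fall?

Count forward from the earlier date (November 30, 2123) to the later (January 26, 2126):
Day-of-year of November 30, 2123: 334.
Day-of-year of January 26, 2126: 26.
2123 has 365 days, so 365 − 334 = 31 days remain in 2123.
Full years: 2124: 366; 2125: 365. Sum = 731.
Total: 31 + 731 + 26 = 788 days.
788 mod 7 = 4, so 4 days before Saturday is Tuesday.

Tuesday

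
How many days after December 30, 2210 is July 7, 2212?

555

December 2210: 31 − 30 = 1 day remains.
Then 18 full months totalling 547 days.
July 1–7, 2212: 7 days.
Total: 1 + 547 + 7 = 555 days.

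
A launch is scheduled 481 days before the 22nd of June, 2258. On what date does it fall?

the 26th of February, 2257

Count 481 days before June 22, 2258:
February 26, 2257 → February 26, 2258: 365 days.
February 2258: 28 − 26 = 2 days remain (2258 is not a leap year, so February has 28 days).
Then March (31), April (30), May (31): 31 + 30 + 31 = 92 days.
June 1–22, 2258: 22 days.
Residual: 116 days.
Total: 481 days.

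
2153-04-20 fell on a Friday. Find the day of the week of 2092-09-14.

Sunday

Count forward from the earlier date (September 14, 2092) to the later (April 20, 2153):
Day-of-year of September 14, 2092: 258.
Day-of-year of April 20, 2153: 110.
2092 has 366 days, so 366 − 258 = 108 days remain in 2092.
Full years 2093–2152: 46 common + 14 leap = 46×365 + 14×366 = 21914 days.
Total: 108 + 21914 + 110 = 22132 days.
22132 mod 7 = 5, so 5 days before Friday is Sunday.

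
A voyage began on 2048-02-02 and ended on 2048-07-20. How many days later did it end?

169

February 2048: 29 − 2 = 27 days remain (2048 is a leap year, so February has 29 days).
Then March (31), April (30), May (31), June (30): 31 + 30 + 31 + 30 = 122 days.
July 1–20, 2048: 20 days.
Total: 27 + 122 + 20 = 169 days.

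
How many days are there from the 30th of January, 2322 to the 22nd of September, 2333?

Day-of-year of January 30, 2322: 30.
Day-of-year of September 22, 2333: 265.
2322 has 365 days, so 365 − 30 = 335 days remain in 2322.
Full years 2323–2332: 7 common + 3 leap = 7×365 + 3×366 = 3653 days.
Total: 335 + 3653 + 265 = 4253 days.

4253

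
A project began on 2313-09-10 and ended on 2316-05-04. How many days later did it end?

September 10, 2313 → September 10, 2314: 365 days.
September 10, 2314 → September 10, 2315: 365 days.
September 2315: 30 − 10 = 20 days remain.
Then October (31), November (30), December (31), January (31), February 2316 (29), March (31), April (30): 31 + 30 + 31 + 31 + 29 + 31 + 30 = 213 days.
May 1–4, 2316: 4 days.
Residual: 237 days.
Total: 967 days.

967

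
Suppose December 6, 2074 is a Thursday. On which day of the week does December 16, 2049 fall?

Count forward from the earlier date (December 16, 2049) to the later (December 6, 2074):
From December 16, 2049 to December 16, 2073: 24 years, of which 6 contain a Feb 29 — 18×365 + 6×366 = 8766 days.
December 2073: 31 − 16 = 15 days remain.
Then 11 full months totalling 334 days.
December 1–6, 2074: 6 days.
Residual: 355 days.
Total: 9121 days.
9121 is a multiple of 7, so December 16, 2049 falls on the same weekday: Thursday.

Thursday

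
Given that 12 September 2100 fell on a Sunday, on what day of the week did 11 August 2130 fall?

Friday

Day-of-year of September 12, 2100: 255.
Day-of-year of August 11, 2130: 223.
2100 has 365 days, so 365 − 255 = 110 days remain in 2100.
Full years 2101–2129: 22 common + 7 leap = 22×365 + 7×366 = 10592 days.
Total: 110 + 10592 + 223 = 10925 days.
10925 mod 7 = 5, so 5 days after Sunday is Friday.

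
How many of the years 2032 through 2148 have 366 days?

29

Years divisible by 4: 2032, 2036, …, 2148 — 30 in all.
Of these, 2100 is divisible by 100 but not 400, so not leap.
Leap years: 30 − 1 = 29.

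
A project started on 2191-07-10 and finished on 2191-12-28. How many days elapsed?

171

July 2191: 31 − 10 = 21 days remain.
Then August (31), September (30), October (31), November (30): 31 + 30 + 31 + 30 = 122 days.
December 1–28, 2191: 28 days.
Total: 21 + 122 + 28 = 171 days.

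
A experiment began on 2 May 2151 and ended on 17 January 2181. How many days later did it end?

From May 2, 2151 to May 2, 2180: 29 years, of which 8 contain a Feb 29 — 21×365 + 8×366 = 10593 days.
May 2180: 31 − 2 = 29 days remain.
Then June (30), July (31), August (31), September (30), October (31), November (30), December (31): 30 + 31 + 31 + 30 + 31 + 30 + 31 = 214 days.
January 1–17, 2181: 17 days.
Residual: 260 days.
Total: 10853 days.

10853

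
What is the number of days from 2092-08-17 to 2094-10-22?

796

August 17, 2092 → August 17, 2093: 365 days.
August 17, 2093 → August 17, 2094: 365 days.
August 2094: 31 − 17 = 14 days remain.
Then September (30): 30 days.
October 1–22, 2094: 22 days.
Residual: 66 days.
Total: 796 days.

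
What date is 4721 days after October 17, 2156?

September 20, 2169

Count 4721 days after October 17, 2156:
Day-of-year of October 17, 2156: 291.
Day-of-year of September 20, 2169: 263.
2156 has 366 days, so 366 − 291 = 75 days remain in 2156.
Full years 2157–2168: 9 common + 3 leap = 9×365 + 3×366 = 4383 days.
Total: 75 + 4383 + 263 = 4721 days.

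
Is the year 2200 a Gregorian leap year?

No

2200 is not a leap year (divisible by 100 but not 400).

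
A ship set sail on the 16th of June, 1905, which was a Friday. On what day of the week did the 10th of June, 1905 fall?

Count forward from the earlier date (June 10, 1905) to the later (June 16, 1905):
Within June 1905: 16 − 10 = 6 days.
6 mod 7 = 6, so 6 days before Friday is Saturday.

Saturday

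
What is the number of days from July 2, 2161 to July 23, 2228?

Day-of-year of July 2, 2161: 183.
Day-of-year of July 23, 2228: 205.
2161 has 365 days, so 365 − 183 = 182 days remain in 2161.
Full years 2162–2227: 51 common + 15 leap = 51×365 + 15×366 = 24105 days.
Total: 182 + 24105 + 205 = 24492 days.

24492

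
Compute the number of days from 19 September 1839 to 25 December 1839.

September 1839: 30 − 19 = 11 days remain.
Then October (31), November (30): 31 + 30 = 61 days.
December 1–25, 1839: 25 days.
Total: 11 + 61 + 25 = 97 days.

97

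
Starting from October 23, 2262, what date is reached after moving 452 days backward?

July 28, 2261

Count 452 days before October 23, 2262:
July 2261: 31 − 28 = 3 days remain.
Then 14 full months totalling 426 days.
October 1–23, 2262: 23 days.
Total: 3 + 426 + 23 = 452 days.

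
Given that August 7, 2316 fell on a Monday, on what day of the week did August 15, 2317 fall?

Wednesday

August 7, 2316 → August 7, 2317: 365 days.
Within August 2317: 15 − 7 = 8 days.
Total: 373 days.
373 mod 7 = 2, so 2 days after Monday is Wednesday.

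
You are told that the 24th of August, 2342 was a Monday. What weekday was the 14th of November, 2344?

August 24, 2342 → August 24, 2343: 365 days.
August 24, 2343 → August 24, 2344: 366 days (2344 is a leap year).
August 2344: 31 − 24 = 7 days remain.
Then September (30), October (31): 30 + 31 = 61 days.
November 1–14, 2344: 14 days.
Residual: 82 days.
Total: 813 days.
813 mod 7 = 1, so 1 day after Monday is Tuesday.

Tuesday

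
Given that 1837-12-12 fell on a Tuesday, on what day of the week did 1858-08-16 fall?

Day-of-year of December 12, 1837: 346.
Day-of-year of August 16, 1858: 228.
1837 has 365 days, so 365 − 346 = 19 days remain in 1837.
Full years 1838–1857: 15 common + 5 leap = 15×365 + 5×366 = 7305 days.
Total: 19 + 7305 + 228 = 7552 days.
7552 mod 7 = 6, so 6 days after Tuesday is Monday.

Monday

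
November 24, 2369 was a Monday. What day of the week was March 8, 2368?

Friday

Count forward from the earlier date (March 8, 2368) to the later (November 24, 2369):
March 8, 2368 → March 8, 2369: 365 days.
March 2369: 31 − 8 = 23 days remain.
Then April (30), May (31), June (30), July (31), August (31), September (30), October (31): 30 + 31 + 30 + 31 + 31 + 30 + 31 = 214 days.
November 1–24, 2369: 24 days.
Residual: 261 days.
Total: 626 days.
626 mod 7 = 3, so 3 days before Monday is Friday.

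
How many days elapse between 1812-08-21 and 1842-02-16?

From August 21, 1812 to August 21, 1841: 29 years, of which 7 contain a Feb 29 — 22×365 + 7×366 = 10592 days.
August 1841: 31 − 21 = 10 days remain.
Then September (30), October (31), November (30), December (31), January (31): 30 + 31 + 30 + 31 + 31 = 153 days.
February 1–16, 1842: 16 days (1842 is not a leap year).
Residual: 179 days.
Total: 10771 days.

10771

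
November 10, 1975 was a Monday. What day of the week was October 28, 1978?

Saturday

November 10, 1975 → November 10, 1976: 366 days (1976 is a leap year).
November 10, 1976 → November 10, 1977: 365 days.
November 1977: 30 − 10 = 20 days remain.
Then 10 full months totalling 304 days.
October 1–28, 1978: 28 days.
Residual: 352 days.
Total: 1083 days.
1083 mod 7 = 5, so 5 days after Monday is Saturday.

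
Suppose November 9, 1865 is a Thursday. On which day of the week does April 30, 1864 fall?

Count forward from the earlier date (April 30, 1864) to the later (November 9, 1865):
April 30, 1864 → April 30, 1865: 365 days.
April 1865: 30 − 30 = 0 days remain.
Then May (31), June (30), July (31), August (31), September (30), October (31): 31 + 30 + 31 + 31 + 30 + 31 = 184 days.
November 1–9, 1865: 9 days.
Residual: 193 days.
Total: 558 days.
558 mod 7 = 5, so 5 days before Thursday is Saturday.

Saturday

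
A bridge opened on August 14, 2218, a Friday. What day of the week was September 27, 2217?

Saturday

Count forward from the earlier date (September 27, 2217) to the later (August 14, 2218):
Day-of-year of September 27, 2217: 270.
Day-of-year of August 14, 2218: 226.
2217 has 365 days, so 365 − 270 = 95 days remain in 2217.
Total: 95 + 226 = 321 days.
321 mod 7 = 6, so 6 days before Friday is Saturday.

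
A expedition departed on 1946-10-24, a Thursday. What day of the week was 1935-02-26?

Tuesday

Count forward from the earlier date (February 26, 1935) to the later (October 24, 1946):
Day-of-year of February 26, 1935: 57.
Day-of-year of October 24, 1946: 297.
1935 has 365 days, so 365 − 57 = 308 days remain in 1935.
Full years 1936–1945: 7 common + 3 leap = 7×365 + 3×366 = 3653 days.
Total: 308 + 3653 + 297 = 4258 days.
4258 mod 7 = 2, so 2 days before Thursday is Tuesday.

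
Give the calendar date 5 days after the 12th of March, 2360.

the 17th of March, 2360

Count 5 days after March 12, 2360:
Within March 2360: 17 − 12 = 5 days.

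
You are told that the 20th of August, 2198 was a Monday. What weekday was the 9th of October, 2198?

Tuesday

August 2198: 31 − 20 = 11 days remain.
Then September (30): 30 days.
October 1–9, 2198: 9 days.
Total: 11 + 30 + 9 = 50 days.
50 mod 7 = 1, so 1 day after Monday is Tuesday.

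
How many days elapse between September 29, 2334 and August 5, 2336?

676

September 29, 2334 → September 29, 2335: 365 days.
September 2335: 30 − 29 = 1 day remains.
Then 10 full months totalling 305 days.
August 1–5, 2336: 5 days.
Residual: 311 days.
Total: 676 days.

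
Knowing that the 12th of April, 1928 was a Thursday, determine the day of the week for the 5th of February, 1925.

Count forward from the earlier date (February 5, 1925) to the later (April 12, 1928):
Day-of-year of February 5, 1925: 36.
Day-of-year of April 12, 1928: 103.
1925 has 365 days, so 365 − 36 = 329 days remain in 1925.
Full years: 1926: 365; 1927: 365. Sum = 730.
Total: 329 + 730 + 103 = 1162 days.
1162 is a multiple of 7, so the 5th of February, 1925 falls on the same weekday: Thursday.

Thursday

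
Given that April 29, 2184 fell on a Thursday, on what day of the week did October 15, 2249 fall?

From April 29, 2184 to April 29, 2249: 65 years, of which 15 contain a Feb 29 — 50×365 + 15×366 = 23740 days.
(2200 is not a leap year (divisible by 100 but not 400).)
April 2249: 30 − 29 = 1 day remains.
Then May (31), June (30), July (31), August (31), September (30): 31 + 30 + 31 + 31 + 30 = 153 days.
October 1–15, 2249: 15 days.
Residual: 169 days.
Total: 23909 days.
23909 mod 7 = 4, so 4 days after Thursday is Monday.

Monday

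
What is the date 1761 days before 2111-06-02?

2106-08-06

Count 1761 days before June 2, 2111:
August 6, 2106 → August 6, 2107: 365 days.
August 6, 2107 → August 6, 2108: 366 days (2108 is a leap year).
August 6, 2108 → August 6, 2109: 365 days.
August 6, 2109 → August 6, 2110: 365 days.
August 2110: 31 − 6 = 25 days remain.
Then 9 full months totalling 273 days.
June 1–2, 2111: 2 days.
Residual: 300 days.
Total: 1761 days.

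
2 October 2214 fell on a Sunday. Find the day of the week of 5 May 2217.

Monday

Day-of-year of October 2, 2214: 275.
Day-of-year of May 5, 2217: 125.
2214 has 365 days, so 365 − 275 = 90 days remain in 2214.
Full years: 2215: 365; 2216: 366. Sum = 731.
Total: 90 + 731 + 125 = 946 days.
946 mod 7 = 1, so 1 day after Sunday is Monday.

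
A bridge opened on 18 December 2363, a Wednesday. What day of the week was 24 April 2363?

Wednesday

Count forward from the earlier date (April 24, 2363) to the later (December 18, 2363):
April 2363: 30 − 24 = 6 days remain.
Then May (31), June (30), July (31), August (31), September (30), October (31), November (30): 31 + 30 + 31 + 31 + 30 + 31 + 30 = 214 days.
December 1–18, 2363: 18 days.
Total: 6 + 214 + 18 = 238 days.
238 is a multiple of 7, so 24 April 2363 falls on the same weekday: Wednesday.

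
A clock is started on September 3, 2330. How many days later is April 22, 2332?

September 3, 2330 → September 3, 2331: 365 days.
September 2331: 30 − 3 = 27 days remain.
Then October (31), November (30), December (31), January (31), February 2332 (29), March (31): 31 + 30 + 31 + 31 + 29 + 31 = 183 days.
April 1–22, 2332: 22 days.
Residual: 232 days.
Total: 597 days.

597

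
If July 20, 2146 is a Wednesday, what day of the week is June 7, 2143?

Friday

Count forward from the earlier date (June 7, 2143) to the later (July 20, 2146):
Day-of-year of June 7, 2143: 158.
Day-of-year of July 20, 2146: 201.
2143 has 365 days, so 365 − 158 = 207 days remain in 2143.
Full years: 2144: 366; 2145: 365. Sum = 731.
Total: 207 + 731 + 201 = 1139 days.
1139 mod 7 = 5, so 5 days before Wednesday is Friday.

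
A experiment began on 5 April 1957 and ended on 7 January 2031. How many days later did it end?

26940

From April 5, 1957 to April 5, 2030: 73 years, of which 18 contain a Feb 29 — 55×365 + 18×366 = 26663 days.
(2000 is a leap year (divisible by 400).)
April 2030: 30 − 5 = 25 days remain.
Then May (31), June (30), July (31), August (31), September (30), October (31), November (30), December (31): 31 + 30 + 31 + 31 + 30 + 31 + 30 + 31 = 245 days.
January 1–7, 2031: 7 days.
Residual: 277 days.
Total: 26940 days.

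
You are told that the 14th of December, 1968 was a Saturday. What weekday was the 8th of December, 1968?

Sunday

Count forward from the earlier date (December 8, 1968) to the later (December 14, 1968):
Within December 1968: 14 − 8 = 6 days.
6 mod 7 = 6, so 6 days before Saturday is Sunday.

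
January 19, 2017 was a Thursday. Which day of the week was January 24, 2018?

January 2017: 31 − 19 = 12 days remain.
Then 11 full months totalling 334 days.
January 1–24, 2018: 24 days.
Total: 12 + 334 + 24 = 370 days.
370 mod 7 = 6, so 6 days after Thursday is Wednesday.

Wednesday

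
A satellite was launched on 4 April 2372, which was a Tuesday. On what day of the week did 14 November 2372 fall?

Tuesday

April 2372: 30 − 4 = 26 days remain.
Then May (31), June (30), July (31), August (31), September (30), October (31): 31 + 30 + 31 + 31 + 30 + 31 = 184 days.
November 1–14, 2372: 14 days.
Total: 26 + 184 + 14 = 224 days.
224 is a multiple of 7, so 14 November 2372 falls on the same weekday: Tuesday.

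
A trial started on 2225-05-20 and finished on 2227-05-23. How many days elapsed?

733

May 2225: 31 − 20 = 11 days remain.
Then 23 full months totalling 699 days.
May 1–23, 2227: 23 days.
Total: 11 + 699 + 23 = 733 days.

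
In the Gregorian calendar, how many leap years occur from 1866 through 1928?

15

Years divisible by 4: 1868, 1872, …, 1928 — 16 in all.
Of these, 1900 is divisible by 100 but not 400, so not leap.
Leap years: 16 − 1 = 15.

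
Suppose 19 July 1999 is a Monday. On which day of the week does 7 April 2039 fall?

Thursday

Day-of-year of July 19, 1999: 200.
Day-of-year of April 7, 2039: 97.
1999 has 365 days, so 365 − 200 = 165 days remain in 1999.
Full years 2000–2038: 29 common + 10 leap = 29×365 + 10×366 = 14245 days.
Total: 165 + 14245 + 97 = 14507 days.
14507 mod 7 = 3, so 3 days after Monday is Thursday.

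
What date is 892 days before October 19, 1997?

May 11, 1995

Count 892 days before October 19, 1997:
Day-of-year of May 11, 1995: 131.
Day-of-year of October 19, 1997: 292.
1995 has 365 days, so 365 − 131 = 234 days remain in 1995.
Full years: 1996: 366. Sum = 366.
Total: 234 + 366 + 292 = 892 days.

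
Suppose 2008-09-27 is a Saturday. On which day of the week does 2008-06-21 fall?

Saturday

Count forward from the earlier date (June 21, 2008) to the later (September 27, 2008):
June 2008: 30 − 21 = 9 days remain.
Then July (31), August (31): 31 + 31 = 62 days.
September 1–27, 2008: 27 days.
Total: 9 + 62 + 27 = 98 days.
98 is a multiple of 7, so 2008-06-21 falls on the same weekday: Saturday.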